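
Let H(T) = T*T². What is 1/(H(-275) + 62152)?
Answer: -1/20734723 ≈ -4.8228e-8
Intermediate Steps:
H(T) = T³
1/(H(-275) + 62152) = 1/((-275)³ + 62152) = 1/(-20796875 + 62152) = 1/(-20734723) = -1/20734723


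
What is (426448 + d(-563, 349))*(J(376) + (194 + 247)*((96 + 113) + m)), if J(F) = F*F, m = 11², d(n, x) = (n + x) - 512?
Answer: 122142196132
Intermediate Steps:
d(n, x) = -512 + n + x
m = 121
J(F) = F²
(426448 + d(-563, 349))*(J(376) + (194 + 247)*((96 + 113) + m)) = (426448 + (-512 - 563 + 349))*(376² + (194 + 247)*((96 + 113) + 121)) = (426448 - 726)*(141376 + 441*(209 + 121)) = 425722*(141376 + 441*330) = 425722*(141376 + 145530) = 425722*286906 = 122142196132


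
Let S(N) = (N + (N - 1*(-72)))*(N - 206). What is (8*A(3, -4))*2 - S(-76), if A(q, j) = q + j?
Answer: -22576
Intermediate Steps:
A(q, j) = j + q
S(N) = (-206 + N)*(72 + 2*N) (S(N) = (N + (N + 72))*(-206 + N) = (N + (72 + N))*(-206 + N) = (72 + 2*N)*(-206 + N) = (-206 + N)*(72 + 2*N))
(8*A(3, -4))*2 - S(-76) = (8*(-4 + 3))*2 - (-14832 - 340*(-76) + 2*(-76)²) = (8*(-1))*2 - (-14832 + 25840 + 2*5776) = -8*2 - (-14832 + 25840 + 11552) = -16 - 1*22560 = -16 - 22560 = -22576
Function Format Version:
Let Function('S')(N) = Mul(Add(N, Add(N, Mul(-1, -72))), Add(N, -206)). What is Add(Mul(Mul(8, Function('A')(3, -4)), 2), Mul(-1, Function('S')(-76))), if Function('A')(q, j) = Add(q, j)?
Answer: -22576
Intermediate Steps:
Function('A')(q, j) = Add(j, q)
Function('S')(N) = Mul(Add(-206, N), Add(72, Mul(2, N))) (Function('S')(N) = Mul(Add(N, Add(N, 72)), Add(-206, N)) = Mul(Add(N, Add(72, N)), Add(-206, N)) = Mul(Add(72, Mul(2, N)), Add(-206, N)) = Mul(Add(-206, N), Add(72, Mul(2, N))))
Add(Mul(Mul(8, Function('A')(3, -4)), 2), Mul(-1, Function('S')(-76))) = Add(Mul(Mul(8, Add(-4, 3)), 2), Mul(-1, Add(-14832, Mul(-340, -76), Mul(2, Pow(-76, 2))))) = Add(Mul(Mul(8, -1), 2), Mul(-1, Add(-14832, 25840, Mul(2, 5776)))) = Add(Mul(-8, 2), Mul(-1, Add(-14832, 25840, 11552))) = Add(-16, Mul(-1, 22560)) = Add(-16, -22560) = -22576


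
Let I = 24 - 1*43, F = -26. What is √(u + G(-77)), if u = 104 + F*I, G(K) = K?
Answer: √521 ≈ 22.825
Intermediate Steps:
I = -19 (I = 24 - 43 = -19)
u = 598 (u = 104 - 26*(-19) = 104 + 494 = 598)
√(u + G(-77)) = √(598 - 77) = √521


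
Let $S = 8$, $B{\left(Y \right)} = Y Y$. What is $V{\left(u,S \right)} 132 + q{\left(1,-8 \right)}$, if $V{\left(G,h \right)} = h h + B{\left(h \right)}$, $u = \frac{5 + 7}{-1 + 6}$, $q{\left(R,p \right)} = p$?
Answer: $16888$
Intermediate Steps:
$u = \frac{12}{5} \approx 2.4$
$B{\left(Y \right)} = Y^{2}$
$V{\left(G,h \right)} = 2 h^{2}$ ($V{\left(G,h \right)} = h h + h^{2} = h^{2} + h^{2} = 2 h^{2}$)
$V{\left(u,S \right)} 132 + q{\left(1,-8 \right)} = 2 \cdot 8^{2} \cdot 132 - 8 = 2 \cdot 64 \cdot 132 - 8 = 128 \cdot 132 - 8 = 16896 - 8 = 16888$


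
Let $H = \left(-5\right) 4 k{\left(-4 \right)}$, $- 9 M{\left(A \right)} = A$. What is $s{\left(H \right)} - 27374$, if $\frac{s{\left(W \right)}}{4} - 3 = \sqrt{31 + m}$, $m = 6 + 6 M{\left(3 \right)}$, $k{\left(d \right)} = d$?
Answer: $-27362 + 4 \sqrt{35} \approx -27338.0$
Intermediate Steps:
$M{\left(A \right)} = - \frac{A}{9}$
$m = 4$ ($m = 6 + 6 \left(\left(- \frac{1}{9}\right) 3\right) = 6 + 6 \left(- \frac{1}{3}\right) = 6 - 2 = 4$)
$H = 80$ ($H = \left(-5\right) 4 \left(-4\right) = \left(-20\right) \left(-4\right) = 80$)
$s{\left(W \right)} = 12 + 4 \sqrt{35}$ ($s{\left(W \right)} = 12 + 4 \sqrt{31 + 4} = 12 + 4 \sqrt{35}$)
$s{\left(H \right)} - 27374 = \left(12 + 4 \sqrt{35}\right) - 27374 = -27362 + 4 \sqrt{35}$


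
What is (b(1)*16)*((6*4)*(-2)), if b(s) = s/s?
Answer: -768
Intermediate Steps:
b(s) = 1
(b(1)*16)*((6*4)*(-2)) = (1*16)*((6*4)*(-2)) = 16*(24*(-2)) = 16*(-48) = -768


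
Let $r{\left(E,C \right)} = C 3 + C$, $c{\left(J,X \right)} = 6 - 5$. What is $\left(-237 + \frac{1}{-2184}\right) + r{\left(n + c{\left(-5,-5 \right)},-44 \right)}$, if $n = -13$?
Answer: $- \frac{901993}{2184} \approx -413.0$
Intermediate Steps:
$c{\left(J,X \right)} = 1$ ($c{\left(J,X \right)} = 6 - 5 = 1$)
$r{\left(E,C \right)} = 4 C$ ($r{\left(E,C \right)} = 3 C + C = 4 C$)
$\left(-237 + \frac{1}{-2184}\right) + r{\left(n + c{\left(-5,-5 \right)},-44 \right)} = \left(-237 + \frac{1}{-2184}\right) + 4 \left(-44\right) = \left(-237 - \frac{1}{2184}\right) - 176 = - \frac{517609}{2184} - 176 = - \frac{901993}{2184}$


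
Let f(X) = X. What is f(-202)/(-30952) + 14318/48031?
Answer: 226436499/743327756 ≈ 0.30463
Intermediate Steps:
f(-202)/(-30952) + 14318/48031 = -202/(-30952) + 14318/48031 = -202*(-1/30952) + 14318*(1/48031) = 101/15476 + 14318/48031 = 226436499/743327756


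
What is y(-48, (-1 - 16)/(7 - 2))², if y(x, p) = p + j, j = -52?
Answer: 76729/25 ≈ 3069.2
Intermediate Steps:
y(x, p) = -52 + p (y(x, p) = p - 52 = -52 + p)
y(-48, (-1 - 16)/(7 - 2))² = (-52 + (-1 - 16)/(7 - 2))² = (-52 - 17/5)² = (-277/5)² = 76729/25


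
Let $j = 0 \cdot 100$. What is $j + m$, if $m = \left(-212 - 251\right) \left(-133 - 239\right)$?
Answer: $172236$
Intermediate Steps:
$j = 0$
$m = 172236$ ($m = \left(-463\right) \left(-372\right) = 172236$)
$j + m = 0 + 172236 = 172236$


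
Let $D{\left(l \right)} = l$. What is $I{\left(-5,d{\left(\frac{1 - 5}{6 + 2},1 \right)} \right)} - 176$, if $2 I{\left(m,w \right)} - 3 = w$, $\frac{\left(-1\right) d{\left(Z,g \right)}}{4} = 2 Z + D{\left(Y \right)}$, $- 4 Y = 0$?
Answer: $- \frac{345}{2} \approx -172.5$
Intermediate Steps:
$Y = 0$ ($Y = \left(- \frac{1}{4}\right) 0 = 0$)
$d{\left(Z,g \right)} = - 8 Z$ ($d{\left(Z,g \right)} = - 4 \left(2 Z + 0\right) = - 4 \cdot 2 Z = - 8 Z$)
$I{\left(m,w \right)} = \frac{3}{2} + \frac{w}{2}$
$I{\left(-5,d{\left(\frac{1 - 5}{6 + 2},1 \right)} \right)} - 176 = \left(\frac{3}{2} + \frac{\left(-8\right) \frac{1 - 5}{6 + 2}}{2}\right) - 176 = \left(\frac{3}{2} + \frac{\left(-8\right) \left(- \frac{4}{8}\right)}{2}\right) - 176 = \left(\frac{3}{2} + \frac{\left(-8\right) \left(\left(-4\right) \frac{1}{8}\right)}{2}\right) - 176 = \left(\frac{3}{2} + \frac{\left(-8\right) \left(- \frac{1}{2}\right)}{2}\right) - 176 = \left(\frac{3}{2} + \frac{1}{2} \cdot 4\right) - 176 = \left(\frac{3}{2} + 2\right) - 176 = \frac{7}{2} - 176 = - \frac{345}{2}$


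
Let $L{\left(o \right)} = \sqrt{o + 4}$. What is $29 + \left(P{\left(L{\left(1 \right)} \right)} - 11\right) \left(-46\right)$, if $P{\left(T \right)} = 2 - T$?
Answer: $443 + 46 \sqrt{5} \approx 545.86$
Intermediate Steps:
$L{\left(o \right)} = \sqrt{4 + o}$
$29 + \left(P{\left(L{\left(1 \right)} \right)} - 11\right) \left(-46\right) = 29 + \left(\left(2 - \sqrt{4 + 1}\right) - 11\right) \left(-46\right) = 29 + \left(\left(2 - \sqrt{5}\right) - 11\right) \left(-46\right) = 29 + \left(-9 - \sqrt{5}\right) \left(-46\right) = 29 + \left(414 + 46 \sqrt{5}\right) = 443 + 46 \sqrt{5}$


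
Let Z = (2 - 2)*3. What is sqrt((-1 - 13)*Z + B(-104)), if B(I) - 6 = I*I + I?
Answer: sqrt(10718) ≈ 103.53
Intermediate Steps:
Z = 0 (Z = 0*3 = 0)
B(I) = 6 + I + I**2 (B(I) = 6 + (I*I + I) = 6 + (I**2 + I) = 6 + (I + I**2) = 6 + I + I**2)
sqrt((-1 - 13)*Z + B(-104)) = sqrt((-1 - 13)*0 + (6 - 104 + (-104)**2)) = sqrt(-14*0 + (6 - 104 + 10816)) = sqrt(0 + 10718) = sqrt(10718)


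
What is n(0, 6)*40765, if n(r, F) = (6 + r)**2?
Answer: 1467540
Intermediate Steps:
n(0, 6)*40765 = (6 + 0)**2*40765 = 6**2*40765 = 36*40765 = 1467540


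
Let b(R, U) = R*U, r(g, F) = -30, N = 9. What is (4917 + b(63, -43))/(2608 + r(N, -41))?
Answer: 1104/1289 ≈ 0.85648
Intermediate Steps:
(4917 + b(63, -43))/(2608 + r(N, -41)) = (4917 + 63*(-43))/(2608 - 30) = (4917 - 2709)/2578 = 2208*(1/2578) = 1104/1289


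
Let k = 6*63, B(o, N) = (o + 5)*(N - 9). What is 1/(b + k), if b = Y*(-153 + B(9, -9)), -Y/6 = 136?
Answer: 1/330858 ≈ 3.0224e-6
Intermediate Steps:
B(o, N) = (-9 + N)*(5 + o) (B(o, N) = (5 + o)*(-9 + N) = (-9 + N)*(5 + o))
Y = -816 (Y = -6*136 = -816)
k = 378
b = 330480 (b = -816*(-153 + (-45 - 9*9 + 5*(-9) - 9*9)) = -816*(-153 + (-45 - 81 - 45 - 81)) = -816*(-153 - 252) = -816*(-405) = 330480)
1/(b + k) = 1/(330480 + 378) = 1/330858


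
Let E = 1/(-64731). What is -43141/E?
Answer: 2792560071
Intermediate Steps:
E = -1/64731 ≈ -1.5449e-5
-43141/E = -43141/(-1/64731) = -43141*(-64731) = 2792560071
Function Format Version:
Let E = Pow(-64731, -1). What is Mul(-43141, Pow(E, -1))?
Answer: 2792560071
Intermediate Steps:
E = Rational(-1, 64731) ≈ -1.5449e-5
Mul(-43141, Pow(E, -1)) = Mul(-43141, Pow(Rational(-1, 64731), -1)) = Mul(-43141, -64731) = 2792560071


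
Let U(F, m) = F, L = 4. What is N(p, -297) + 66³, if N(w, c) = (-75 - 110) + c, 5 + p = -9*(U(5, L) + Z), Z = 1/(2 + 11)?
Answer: 287014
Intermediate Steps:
Z = 1/13 ≈ 0.076923
p = -659/13 (p = -5 - 9*(5 + 1/13) = -5 - 9*66/13 = -5 - 594/13 = -659/13 ≈ -50.692)
N(w, c) = -185 + c
N(p, -297) + 66³ = (-185 - 297) + 66³ = -482 + 287496 = 287014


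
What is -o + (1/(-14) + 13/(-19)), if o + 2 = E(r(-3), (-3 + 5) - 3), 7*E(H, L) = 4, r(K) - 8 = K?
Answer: 179/266 ≈ 0.67293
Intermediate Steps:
r(K) = 8 + K
E(H, L) = 4/7 (E(H, L) = (1/7)*4 = 4/7)
o = -10/7 (o = -2 + 4/7 = -10/7 ≈ -1.4286)
-o + (1/(-14) + 13/(-19)) = -1*(-10/7) + (1/(-14) + 13/(-19)) = 10/7 + (1*(-1/14) + 13*(-1/19)) = 10/7 + (-1/14 - 13/19) = 10/7 - 201/266 = 179/266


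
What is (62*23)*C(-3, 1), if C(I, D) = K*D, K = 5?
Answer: 7130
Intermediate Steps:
C(I, D) = 5*D
(62*23)*C(-3, 1) = (62*23)*(5*1) = 1426*5 = 7130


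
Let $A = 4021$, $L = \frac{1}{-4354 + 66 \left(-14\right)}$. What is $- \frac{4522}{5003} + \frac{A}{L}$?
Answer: $- \frac{106177863036}{5003} \approx -2.1223 \cdot 10^{7}$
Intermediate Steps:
$L = - \frac{1}{5278}$ ($L = \frac{1}{-4354 - 924} = \frac{1}{-5278} = - \frac{1}{5278} \approx -0.00018947$)
$- \frac{4522}{5003} + \frac{A}{L} = - \frac{4522}{5003} + \frac{4021}{- \frac{1}{5278}} = \left(-4522\right) \frac{1}{5003} + 4021 \left(-5278\right) = - \frac{4522}{5003} - 21222838 = - \frac{106177863036}{5003}$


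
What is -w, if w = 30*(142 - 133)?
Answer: -270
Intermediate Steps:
w = 270 (w = 30*9 = 270)
-w = -1*270 = -270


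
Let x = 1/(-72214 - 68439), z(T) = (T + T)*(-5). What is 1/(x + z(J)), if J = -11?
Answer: 140653/15471829 ≈ 0.0090909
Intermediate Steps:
z(T) = -10*T (z(T) = (2*T)*(-5) = -10*T)
x = -1/140653 (x = 1/(-140653) = -1/140653 ≈ -7.1097e-6)
1/(x + z(J)) = 1/(-1/140653 - 10*(-11)) = 1/(-1/140653 + 110) = 1/(15471829/140653) = 140653/15471829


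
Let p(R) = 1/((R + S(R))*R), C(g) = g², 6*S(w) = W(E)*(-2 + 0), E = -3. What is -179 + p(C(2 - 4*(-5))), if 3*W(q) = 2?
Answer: -377213135/2107336 ≈ -179.00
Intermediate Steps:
W(q) = ⅔ (W(q) = (⅓)*2 = ⅔)
S(w) = -2/9 (S(w) = (2*(-2 + 0)/3)/6 = ((⅔)*(-2))/6 = (⅙)*(-4/3) = -2/9)
p(R) = 1/(R*(-2/9 + R)) (p(R) = 1/((R - 2/9)*R) = 1/((-2/9 + R)*R) = 1/(R*(-2/9 + R)))
-179 + p(C(2 - 4*(-5))) = -179 + 9/(((2 - 4*(-5))²)*(-2 + 9*(2 - 4*(-5))²)) = -179 + 9/(((2 + 20)²)*(-2 + 9*(2 + 20)²)) = -179 + 9/((22²)*(-2 + 9*22²)) = -179 + 9/(484*(-2 + 9*484)) = -179 + 9*(1/484)/(-2 + 4356) = -179 + 9*(1/484)/4354 = -179 + 9*(1/484)*(1/4354) = -179 + 9/2107336 = -377213135/2107336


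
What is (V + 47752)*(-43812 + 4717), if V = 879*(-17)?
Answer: -1282667855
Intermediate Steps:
V = -14943
(V + 47752)*(-43812 + 4717) = (-14943 + 47752)*(-43812 + 4717) = 32809*(-39095) = -1282667855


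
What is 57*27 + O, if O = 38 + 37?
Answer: 1614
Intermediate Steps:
O = 75
57*27 + O = 57*27 + 75 = 1539 + 75 = 1614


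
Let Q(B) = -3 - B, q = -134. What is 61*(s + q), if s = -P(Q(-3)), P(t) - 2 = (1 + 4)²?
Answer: -9821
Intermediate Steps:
P(t) = 27 (P(t) = 2 + (1 + 4)² = 2 + 5² = 2 + 25 = 27)
s = -27 (s = -1*27 = -27)
61*(s + q) = 61*(-27 - 134) = 61*(-161) = -9821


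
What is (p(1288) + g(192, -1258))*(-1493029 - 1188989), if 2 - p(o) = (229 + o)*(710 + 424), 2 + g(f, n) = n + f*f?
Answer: 4518320628096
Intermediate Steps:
g(f, n) = -2 + n + f² (g(f, n) = -2 + (n + f*f) = -2 + (n + f²) = -2 + n + f²)
p(o) = -259684 - 1134*o (p(o) = 2 - (229 + o)*(710 + 424) = 2 - (229 + o)*1134 = 2 - (259686 + 1134*o) = 2 + (-259686 - 1134*o) = -259684 - 1134*o)
(p(1288) + g(192, -1258))*(-1493029 - 1188989) = ((-259684 - 1134*1288) + (-2 - 1258 + 192²))*(-1493029 - 1188989) = ((-259684 - 1460592) + (-2 - 1258 + 36864))*(-2682018) = (-1720276 + 35604)*(-2682018) = -1684672*(-2682018) = 4518320628096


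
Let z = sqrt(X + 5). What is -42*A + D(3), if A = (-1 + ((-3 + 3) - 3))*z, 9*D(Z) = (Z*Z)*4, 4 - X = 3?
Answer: 4 + 168*sqrt(6) ≈ 415.51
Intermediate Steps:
X = 1 (X = 4 - 1*3 = 4 - 3 = 1)
z = sqrt(6) (z = sqrt(1 + 5) = sqrt(6) ≈ 2.4495)
D(Z) = 4*Z**2/9 (D(Z) = ((Z*Z)*4)/9 = (Z**2*4)/9 = (4*Z**2)/9 = 4*Z**2/9)
A = -4*sqrt(6) (A = (-1 + ((-3 + 3) - 3))*sqrt(6) = (-1 + (0 - 3))*sqrt(6) = (-1 - 3)*sqrt(6) = -4*sqrt(6) ≈ -9.7980)
-42*A + D(3) = -(-168)*sqrt(6) + (4/9)*3**2 = 168*sqrt(6) + (4/9)*9 = 168*sqrt(6) + 4 = 4 + 168*sqrt(6)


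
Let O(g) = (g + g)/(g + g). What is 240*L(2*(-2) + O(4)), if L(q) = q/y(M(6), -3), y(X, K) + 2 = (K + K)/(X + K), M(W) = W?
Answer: 180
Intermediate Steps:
O(g) = 1 (O(g) = (2*g)/((2*g)) = (2*g)*(1/(2*g)) = 1)
y(X, K) = -2 + 2*K/(K + X) (y(X, K) = -2 + (K + K)/(X + K) = -2 + (2*K)/(K + X) = -2 + 2*K/(K + X))
L(q) = -q/4 (L(q) = q/((-2*6/(-3 + 6))) = q/((-2*6/3)) = q/((-2*6*⅓)) = q/(-4) = q*(-¼) = -q/4)
240*L(2*(-2) + O(4)) = 240*(-(2*(-2) + 1)/4) = 240*(-(-4 + 1)/4) = 240*(-¼*(-3)) = 240*(¾) = 180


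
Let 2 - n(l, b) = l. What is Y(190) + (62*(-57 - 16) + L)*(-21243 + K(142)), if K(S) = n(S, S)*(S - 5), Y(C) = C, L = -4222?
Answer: 353620594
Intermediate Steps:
n(l, b) = 2 - l
K(S) = (-5 + S)*(2 - S) (K(S) = (2 - S)*(S - 5) = (2 - S)*(-5 + S) = (-5 + S)*(2 - S))
Y(190) + (62*(-57 - 16) + L)*(-21243 + K(142)) = 190 + (62*(-57 - 16) - 4222)*(-21243 - (-5 + 142)*(-2 + 142)) = 190 + (62*(-73) - 4222)*(-21243 - 1*137*140) = 190 + (-4526 - 4222)*(-21243 - 19180) = 190 - 8748*(-40423) = 190 + 353620404 = 353620594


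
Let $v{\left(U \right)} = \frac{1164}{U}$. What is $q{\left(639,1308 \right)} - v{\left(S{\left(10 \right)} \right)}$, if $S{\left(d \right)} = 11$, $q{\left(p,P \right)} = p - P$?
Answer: $- \frac{8523}{11} \approx -774.82$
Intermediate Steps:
$q{\left(639,1308 \right)} - v{\left(S{\left(10 \right)} \right)} = \left(639 - 1308\right) - \frac{1164}{11} = \left(639 - 1308\right) - 1164 \cdot \frac{1}{11} = -669 - \frac{1164}{11} = - \frac{8523}{11}$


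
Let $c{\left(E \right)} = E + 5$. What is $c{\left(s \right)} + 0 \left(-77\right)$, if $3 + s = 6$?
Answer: $8$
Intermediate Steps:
$s = 3$ ($s = -3 + 6 = 3$)
$c{\left(E \right)} = 5 + E$
$c{\left(s \right)} + 0 \left(-77\right) = \left(5 + 3\right) + 0 \left(-77\right) = 8 + 0 = 8$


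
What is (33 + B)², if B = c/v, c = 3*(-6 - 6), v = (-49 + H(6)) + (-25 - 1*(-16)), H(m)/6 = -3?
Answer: 404496/361 ≈ 1120.5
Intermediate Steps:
H(m) = -18 (H(m) = 6*(-3) = -18)
v = -76 (v = (-49 - 18) + (-25 - 1*(-16)) = -67 + (-25 + 16) = -67 - 9 = -76)
c = -36 (c = 3*(-12) = -36)
B = 9/19 (B = -36/(-76) = -36*(-1/76) = 9/19 ≈ 0.47368)
(33 + B)² = (33 + 9/19)² = (636/19)² = 404496/361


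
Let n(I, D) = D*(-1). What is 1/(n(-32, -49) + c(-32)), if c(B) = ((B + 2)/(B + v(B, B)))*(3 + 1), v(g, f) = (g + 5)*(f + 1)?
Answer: 161/7865 ≈ 0.020470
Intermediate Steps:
v(g, f) = (1 + f)*(5 + g) (v(g, f) = (5 + g)*(1 + f) = (1 + f)*(5 + g))
c(B) = 4*(2 + B)/(5 + B**2 + 7*B) (c(B) = ((B + 2)/(B + (5 + B + 5*B + B*B)))*(3 + 1) = ((2 + B)/(B + (5 + B + 5*B + B**2)))*4 = ((2 + B)/(B + (5 + B**2 + 6*B)))*4 = ((2 + B)/(5 + B**2 + 7*B))*4 = 4*(2 + B)/(5 + B**2 + 7*B))
n(I, D) = -D
1/(n(-32, -49) + c(-32)) = 1/(-1*(-49) + 4*(2 - 32)/(5 + (-32)**2 + 7*(-32))) = 1/(49 + 4*(-30)/(5 + 1024 - 224)) = 1/(49 + 4*(-30)/805) = 1/(49 + 4*(1/805)*(-30)) = 1/(49 - 24/161) = 1/(7865/161) = 161/7865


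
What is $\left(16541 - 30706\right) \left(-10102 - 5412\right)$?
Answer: $219755810$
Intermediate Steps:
$\left(16541 - 30706\right) \left(-10102 - 5412\right) = \left(-14165\right) \left(-15514\right) = 219755810$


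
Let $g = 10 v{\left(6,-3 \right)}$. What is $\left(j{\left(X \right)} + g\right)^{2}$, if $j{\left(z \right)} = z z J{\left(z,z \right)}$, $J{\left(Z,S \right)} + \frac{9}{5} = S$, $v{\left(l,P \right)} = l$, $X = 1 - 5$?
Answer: $\frac{26896}{25} \approx 1075.8$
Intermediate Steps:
$X = -4$ ($X = 1 - 5 = -4$)
$J{\left(Z,S \right)} = - \frac{9}{5} + S$
$j{\left(z \right)} = z^{2} \left(- \frac{9}{5} + z\right)$ ($j{\left(z \right)} = z z \left(- \frac{9}{5} + z\right) = z^{2} \left(- \frac{9}{5} + z\right)$)
$g = 60$ ($g = 10 \cdot 6 = 60$)
$\left(j{\left(X \right)} + g\right)^{2} = \left(\left(-4\right)^{2} \left(- \frac{9}{5} - 4\right) + 60\right)^{2} = \left(16 \left(- \frac{29}{5}\right) + 60\right)^{2} = \left(- \frac{464}{5} + 60\right)^{2} = \left(- \frac{164}{5}\right)^{2} = \frac{26896}{25}$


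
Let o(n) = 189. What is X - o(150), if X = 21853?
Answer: 21664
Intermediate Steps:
X - o(150) = 21853 - 1*189 = 21853 - 189 = 21664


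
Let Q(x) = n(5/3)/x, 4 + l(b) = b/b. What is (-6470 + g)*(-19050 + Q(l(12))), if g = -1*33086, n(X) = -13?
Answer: 2260111172/3 ≈ 7.5337e+8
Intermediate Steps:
l(b) = -3 (l(b) = -4 + b/b = -4 + 1 = -3)
Q(x) = -13/x
g = -33086
(-6470 + g)*(-19050 + Q(l(12))) = (-6470 - 33086)*(-19050 - 13/(-3)) = -39556*(-19050 - 13*(-⅓)) = -39556*(-19050 + 13/3) = -39556*(-57137/3) = 2260111172/3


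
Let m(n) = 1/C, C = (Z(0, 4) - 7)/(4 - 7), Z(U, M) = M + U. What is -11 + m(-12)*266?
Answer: 255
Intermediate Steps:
C = 1 (C = ((4 + 0) - 7)/(4 - 7) = (4 - 7)/(-3) = -3*(-⅓) = 1)
m(n) = 1 (m(n) = 1/1 = 1)
-11 + m(-12)*266 = -11 + 1*266 = -11 + 266 = 255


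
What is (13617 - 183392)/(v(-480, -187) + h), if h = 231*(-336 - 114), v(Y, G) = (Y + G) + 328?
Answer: 169775/104289 ≈ 1.6279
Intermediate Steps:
v(Y, G) = 328 + G + Y (v(Y, G) = (G + Y) + 328 = 328 + G + Y)
h = -103950 (h = 231*(-450) = -103950)
(13617 - 183392)/(v(-480, -187) + h) = (13617 - 183392)/((328 - 187 - 480) - 103950) = -169775/(-339 - 103950) = -169775/(-104289) = -169775*(-1/104289) = 169775/104289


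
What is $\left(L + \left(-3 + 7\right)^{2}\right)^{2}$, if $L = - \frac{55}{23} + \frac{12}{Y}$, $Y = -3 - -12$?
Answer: $\frac{1062961}{4761} \approx 223.26$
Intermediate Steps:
$Y = 9$ ($Y = -3 + 12 = 9$)
$L = - \frac{73}{69}$ ($L = - \frac{55}{23} + \frac{12}{9} = \left(-55\right) \frac{1}{23} + 12 \cdot \frac{1}{9} = - \frac{55}{23} + \frac{4}{3} = - \frac{73}{69} \approx -1.058$)
$\left(L + \left(-3 + 7\right)^{2}\right)^{2} = \left(- \frac{73}{69} + \left(-3 + 7\right)^{2}\right)^{2} = \left(- \frac{73}{69} + 4^{2}\right)^{2} = \left(- \frac{73}{69} + 16\right)^{2} = \left(\frac{1031}{69}\right)^{2} = \frac{1062961}{4761}$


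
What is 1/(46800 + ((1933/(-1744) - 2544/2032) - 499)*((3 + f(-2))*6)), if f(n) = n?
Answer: 110744/4849683303 ≈ 2.2835e-5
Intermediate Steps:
1/(46800 + ((1933/(-1744) - 2544/2032) - 499)*((3 + f(-2))*6)) = 1/(46800 + ((1933/(-1744) - 2544/2032) - 499)*((3 - 2)*6)) = 1/(46800 + ((1933*(-1/1744) - 2544*1/2032) - 499)*(1*6)) = 1/(46800 + ((-1933/1744 - 159/127) - 499)*6) = 1/(46800 + (-522787/221488 - 499)*6) = 1/(46800 - 111045299/221488*6) = 1/(46800 - 333135897/110744) = 1/(4849683303/110744) = 110744/4849683303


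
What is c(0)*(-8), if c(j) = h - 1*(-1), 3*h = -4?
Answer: 8/3 ≈ 2.6667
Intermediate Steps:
h = -4/3 (h = (1/3)*(-4) = -4/3 ≈ -1.3333)
c(j) = -1/3 (c(j) = -4/3 - 1*(-1) = -4/3 + 1 = -1/3)
c(0)*(-8) = -1/3*(-8) = 8/3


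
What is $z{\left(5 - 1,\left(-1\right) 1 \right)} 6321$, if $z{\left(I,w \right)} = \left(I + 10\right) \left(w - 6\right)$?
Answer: $-619458$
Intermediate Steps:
$z{\left(I,w \right)} = \left(-6 + w\right) \left(10 + I\right)$ ($z{\left(I,w \right)} = \left(10 + I\right) \left(-6 + w\right) = \left(-6 + w\right) \left(10 + I\right)$)
$z{\left(5 - 1,\left(-1\right) 1 \right)} 6321 = \left(-60 - 6 \left(5 - 1\right) + 10 \left(\left(-1\right) 1\right) + \left(5 - 1\right) \left(\left(-1\right) 1\right)\right) 6321 = \left(-60 - 24 + 10 \left(-1\right) + 4 \left(-1\right)\right) 6321 = \left(-60 - 24 - 10 - 4\right) 6321 = \left(-98\right) 6321 = -619458$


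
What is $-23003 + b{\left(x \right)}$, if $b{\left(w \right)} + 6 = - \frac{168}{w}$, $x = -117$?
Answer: $- \frac{897295}{39} \approx -23008.0$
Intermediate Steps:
$b{\left(w \right)} = -6 - \frac{168}{w}$
$-23003 + b{\left(x \right)} = -23003 - \left(6 + \frac{168}{-117}\right) = -23003 - \frac{178}{39} = - \frac{897295}{39}$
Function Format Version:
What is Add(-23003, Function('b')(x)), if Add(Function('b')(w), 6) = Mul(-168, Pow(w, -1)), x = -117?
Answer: Rational(-897295, 39) ≈ -23008.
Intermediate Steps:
Function('b')(w) = Add(-6, Mul(-168, Pow(w, -1)))
Add(-23003, Function('b')(x)) = Add(-23003, Add(-6, Mul(-168, Pow(-117, -1)))) = Add(-23003, Add(-6, Mul(-168, Rational(-1, 117)))) = Add(-23003, Add(-6, Rational(56, 39))) = Add(-23003, Rational(-178, 39)) = Rational(-897295, 39)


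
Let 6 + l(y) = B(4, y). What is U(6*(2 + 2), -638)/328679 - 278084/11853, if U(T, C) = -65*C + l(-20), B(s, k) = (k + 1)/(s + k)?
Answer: -1454542146697/62333314992 ≈ -23.335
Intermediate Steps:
B(s, k) = (1 + k)/(k + s)
l(y) = -6 + (1 + y)/(4 + y) (l(y) = -6 + (1 + y)/(y + 4) = -6 + (1 + y)/(4 + y))
U(T, C) = -77/16 - 65*C (U(T, C) = -65*C + (-23 - 5*(-20))/(4 - 20) = -65*C + (-23 + 100)/(-16) = -65*C - 1/16*77 = -65*C - 77/16 = -77/16 - 65*C)
U(6*(2 + 2), -638)/328679 - 278084/11853 = (-77/16 - 65*(-638))/328679 - 278084/11853 = (-77/16 + 41470)*(1/328679) - 278084*1/11853 = (663443/16)*(1/328679) - 278084/11853 = 663443/5258864 - 278084/11853 = -1454542146697/62333314992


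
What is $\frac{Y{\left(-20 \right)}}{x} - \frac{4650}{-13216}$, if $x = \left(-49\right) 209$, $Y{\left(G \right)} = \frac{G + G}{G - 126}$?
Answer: $\frac{248288795}{705727792} \approx 0.35182$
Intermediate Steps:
$Y{\left(G \right)} = \frac{2 G}{-126 + G}$
$x = -10241$
$\frac{Y{\left(-20 \right)}}{x} - \frac{4650}{-13216} = \frac{2 \left(-20\right) \frac{1}{-126 - 20}}{-10241} - \frac{4650}{-13216} = 2 \left(-20\right) \frac{1}{-146} \left(- \frac{1}{10241}\right) - - \frac{2325}{6608} = 2 \left(-20\right) \left(- \frac{1}{146}\right) \left(- \frac{1}{10241}\right) + \frac{2325}{6608} = \frac{20}{73} \left(- \frac{1}{10241}\right) + \frac{2325}{6608} = - \frac{20}{747593} + \frac{2325}{6608} = \frac{248288795}{705727792}$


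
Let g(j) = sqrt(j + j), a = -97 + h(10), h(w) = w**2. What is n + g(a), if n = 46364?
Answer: 46364 + sqrt(6) ≈ 46366.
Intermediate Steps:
a = 3 (a = -97 + 10**2 = -97 + 100 = 3)
g(j) = sqrt(2)*sqrt(j) (g(j) = sqrt(2*j) = sqrt(2)*sqrt(j))
n + g(a) = 46364 + sqrt(2)*sqrt(3) = 46364 + sqrt(6)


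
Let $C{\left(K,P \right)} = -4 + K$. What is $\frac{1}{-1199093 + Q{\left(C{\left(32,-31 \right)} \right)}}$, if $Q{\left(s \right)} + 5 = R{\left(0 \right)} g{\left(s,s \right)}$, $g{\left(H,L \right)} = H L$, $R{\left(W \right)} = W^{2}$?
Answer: $- \frac{1}{1199098} \approx -8.3396 \cdot 10^{-7}$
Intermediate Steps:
$Q{\left(s \right)} = -5$ ($Q{\left(s \right)} = -5 + 0^{2} s s = -5 + 0 s^{2} = -5 + 0 = -5$)
$\frac{1}{-1199093 + Q{\left(C{\left(32,-31 \right)} \right)}} = \frac{1}{-1199093 - 5} = \frac{1}{-1199098} = - \frac{1}{1199098}$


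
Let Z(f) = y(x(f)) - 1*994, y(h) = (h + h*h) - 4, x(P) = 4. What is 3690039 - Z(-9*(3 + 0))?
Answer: 3691017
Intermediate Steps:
y(h) = -4 + h + h**2 (y(h) = (h + h**2) - 4 = -4 + h + h**2)
Z(f) = -978 (Z(f) = (-4 + 4 + 4**2) - 1*994 = (-4 + 4 + 16) - 994 = 16 - 994 = -978)
3690039 - Z(-9*(3 + 0)) = 3690039 - 1*(-978) = 3690039 + 978 = 3691017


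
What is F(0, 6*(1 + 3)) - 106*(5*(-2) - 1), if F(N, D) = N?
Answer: 1166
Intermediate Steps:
F(0, 6*(1 + 3)) - 106*(5*(-2) - 1) = 0 - 106*(5*(-2) - 1) = 0 - 106*(-10 - 1) = 0 - 106*(-11) = 0 + 1166 = 1166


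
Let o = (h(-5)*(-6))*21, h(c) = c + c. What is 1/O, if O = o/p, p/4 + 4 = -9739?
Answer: -9743/315 ≈ -30.930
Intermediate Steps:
h(c) = 2*c
o = 1260 (o = ((2*(-5))*(-6))*21 = -10*(-6)*21 = 60*21 = 1260)
p = -38972 (p = -16 + 4*(-9739) = -16 - 38956 = -38972)
O = -315/9743 (O = 1260/(-38972) = 1260*(-1/38972) = -315/9743 ≈ -0.032331)
1/O = 1/(-315/9743) = -9743/315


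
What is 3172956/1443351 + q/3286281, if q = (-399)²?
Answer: 1184111993243/527028551959 ≈ 2.2468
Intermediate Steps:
q = 159201
3172956/1443351 + q/3286281 = 3172956/1443351 + 159201/3286281 = 3172956*(1/1443351) + 159201*(1/3286281) = 1057652/481117 + 53067/1095427 = 1184111993243/527028551959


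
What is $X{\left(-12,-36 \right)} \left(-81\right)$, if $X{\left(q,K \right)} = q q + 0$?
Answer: $-11664$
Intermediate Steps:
$X{\left(q,K \right)} = q^{2}$ ($X{\left(q,K \right)} = q^{2} + 0 = q^{2}$)
$X{\left(-12,-36 \right)} \left(-81\right) = \left(-12\right)^{2} \left(-81\right) = 144 \left(-81\right) = -11664$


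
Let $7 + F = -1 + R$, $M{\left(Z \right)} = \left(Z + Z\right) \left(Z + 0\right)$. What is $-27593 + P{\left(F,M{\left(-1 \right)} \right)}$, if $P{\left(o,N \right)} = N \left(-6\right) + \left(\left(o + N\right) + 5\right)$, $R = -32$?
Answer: $-27638$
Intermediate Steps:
$M{\left(Z \right)} = 2 Z^{2}$ ($M{\left(Z \right)} = 2 Z Z = 2 Z^{2}$)
$F = -40$ ($F = -7 - 33 = -40$)
$P{\left(o,N \right)} = 5 + o - 5 N$ ($P{\left(o,N \right)} = - 6 N + \left(\left(N + o\right) + 5\right) = - 6 N + \left(5 + N + o\right) = 5 + o - 5 N$)
$-27593 + P{\left(F,M{\left(-1 \right)} \right)} = -27593 - \left(35 + 5 \cdot 2 \left(-1\right)^{2}\right) = -27593 - \left(35 + 5 \cdot 2 \cdot 1\right) = -27593 - 45 = -27638$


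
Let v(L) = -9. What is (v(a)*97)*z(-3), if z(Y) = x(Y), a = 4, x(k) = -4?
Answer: 3492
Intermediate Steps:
z(Y) = -4
(v(a)*97)*z(-3) = -9*97*(-4) = -873*(-4) = 3492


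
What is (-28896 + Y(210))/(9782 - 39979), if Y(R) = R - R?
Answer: 28896/30197 ≈ 0.95692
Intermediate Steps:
Y(R) = 0
(-28896 + Y(210))/(9782 - 39979) = (-28896 + 0)/(9782 - 39979) = -28896/(-30197) = -28896*(-1/30197) = 28896/30197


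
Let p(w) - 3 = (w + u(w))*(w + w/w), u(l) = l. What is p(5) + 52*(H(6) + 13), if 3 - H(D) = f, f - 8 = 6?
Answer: 167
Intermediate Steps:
f = 14 (f = 8 + 6 = 14)
H(D) = -11 (H(D) = 3 - 1*14 = 3 - 14 = -11)
p(w) = 3 + 2*w*(1 + w) (p(w) = 3 + (w + w)*(w + w/w) = 3 + (2*w)*(w + 1) = 3 + (2*w)*(1 + w) = 3 + 2*w*(1 + w))
p(5) + 52*(H(6) + 13) = (3 + 2*5 + 2*5**2) + 52*(-11 + 13) = (3 + 10 + 2*25) + 52*2 = (3 + 10 + 50) + 104 = 63 + 104 = 167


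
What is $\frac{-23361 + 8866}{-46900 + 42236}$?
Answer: $\frac{14495}{4664} \approx 3.1078$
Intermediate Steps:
$\frac{-23361 + 8866}{-46900 + 42236} = - \frac{14495}{-4664} = \left(-14495\right) \left(- \frac{1}{4664}\right) = \frac{14495}{4664}$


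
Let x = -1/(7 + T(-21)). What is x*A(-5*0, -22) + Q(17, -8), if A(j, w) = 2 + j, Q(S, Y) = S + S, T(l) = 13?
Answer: 339/10 ≈ 33.900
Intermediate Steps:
Q(S, Y) = 2*S
x = -1/20 (x = -1/(7 + 13) = -1/20 ≈ -0.050000)
x*A(-5*0, -22) + Q(17, -8) = -(2 - 5*0)/20 + 2*17 = -(2 + 0)/20 + 34 = -1/20*2 + 34 = -⅒ + 34 = 339/10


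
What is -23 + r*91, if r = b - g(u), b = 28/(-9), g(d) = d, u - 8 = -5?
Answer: -5212/9 ≈ -579.11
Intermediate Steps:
u = 3 (u = 8 - 5 = 3)
b = -28/9 (b = 28*(-1/9) = -28/9 ≈ -3.1111)
r = -55/9 (r = -28/9 - 1*3 = -28/9 - 3 = -55/9 ≈ -6.1111)
-23 + r*91 = -23 - 55/9*91 = -23 - 5005/9 = -5212/9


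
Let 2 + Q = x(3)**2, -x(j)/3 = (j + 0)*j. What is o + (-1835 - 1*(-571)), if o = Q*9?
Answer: 5279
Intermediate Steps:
x(j) = -3*j**2 (x(j) = -3*(j + 0)*j = -3*j*j = -3*j**2)
Q = 727 (Q = -2 + (-3*3**2)**2 = -2 + (-3*9)**2 = -2 + (-27)**2 = -2 + 729 = 727)
o = 6543 (o = 727*9 = 6543)
o + (-1835 - 1*(-571)) = 6543 + (-1835 - 1*(-571)) = 6543 + (-1835 + 571) = 6543 - 1264 = 5279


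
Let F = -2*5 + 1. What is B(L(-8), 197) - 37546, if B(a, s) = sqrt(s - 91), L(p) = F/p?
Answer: -37546 + sqrt(106) ≈ -37536.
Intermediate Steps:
F = -9 (F = -10 + 1 = -9)
L(p) = -9/p
B(a, s) = sqrt(-91 + s)
B(L(-8), 197) - 37546 = sqrt(-91 + 197) - 37546 = sqrt(106) - 37546 = -37546 + sqrt(106)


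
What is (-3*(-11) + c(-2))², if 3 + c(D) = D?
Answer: 784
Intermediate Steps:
c(D) = -3 + D
(-3*(-11) + c(-2))² = (-3*(-11) + (-3 - 2))² = (33 - 5)² = 28² = 784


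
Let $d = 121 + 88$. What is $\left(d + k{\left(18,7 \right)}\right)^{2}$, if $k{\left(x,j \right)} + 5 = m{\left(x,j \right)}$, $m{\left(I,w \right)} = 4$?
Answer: $43264$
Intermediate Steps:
$k{\left(x,j \right)} = -1$ ($k{\left(x,j \right)} = -5 + 4 = -1$)
$d = 209$
$\left(d + k{\left(18,7 \right)}\right)^{2} = \left(209 - 1\right)^{2} = 208^{2} = 43264$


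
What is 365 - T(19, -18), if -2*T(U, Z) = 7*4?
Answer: 379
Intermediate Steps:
T(U, Z) = -14 (T(U, Z) = -7*4/2 = -½*28 = -14)
365 - T(19, -18) = 365 - 1*(-14) = 365 + 14 = 379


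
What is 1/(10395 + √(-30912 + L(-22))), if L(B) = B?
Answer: 10395/108086959 - I*√30934/108086959 ≈ 9.6173e-5 - 1.6272e-6*I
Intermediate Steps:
1/(10395 + √(-30912 + L(-22))) = 1/(10395 + √(-30912 - 22)) = 1/(10395 + √(-30934)) = 1/(10395 + I*√30934)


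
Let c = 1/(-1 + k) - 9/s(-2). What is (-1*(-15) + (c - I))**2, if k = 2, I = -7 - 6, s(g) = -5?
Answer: 23716/25 ≈ 948.64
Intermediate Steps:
I = -13
c = 14/5 (c = 1/(-1 + 2) - 9/(-5) = 1/1 - 9*(-1/5) = 1*1 + 9/5 = 1 + 9/5 = 14/5 ≈ 2.8000)
(-1*(-15) + (c - I))**2 = (-1*(-15) + (14/5 - 1*(-13)))**2 = (15 + (14/5 + 13))**2 = (15 + 79/5)**2 = (154/5)**2 = 23716/25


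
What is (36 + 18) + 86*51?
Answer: 4440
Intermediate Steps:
(36 + 18) + 86*51 = 54 + 4386 = 4440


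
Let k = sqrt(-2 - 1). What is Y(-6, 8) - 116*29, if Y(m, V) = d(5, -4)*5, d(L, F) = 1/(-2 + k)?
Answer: -23558/7 - 5*I*sqrt(3)/7 ≈ -3365.4 - 1.2372*I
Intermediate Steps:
k = I*sqrt(3) (k = sqrt(-3) = I*sqrt(3) ≈ 1.732*I)
d(L, F) = 1/(-2 + I*sqrt(3))
Y(m, V) = -10/7 - 5*I*sqrt(3)/7 (Y(m, V) = (-2/7 - I*sqrt(3)/7)*5 = -10/7 - 5*I*sqrt(3)/7)
Y(-6, 8) - 116*29 = (-10/7 - 5*I*sqrt(3)/7) - 116*29 = (-10/7 - 5*I*sqrt(3)/7) - 3364 = -23558/7 - 5*I*sqrt(3)/7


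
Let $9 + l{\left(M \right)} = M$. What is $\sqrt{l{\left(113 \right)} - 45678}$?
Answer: $i \sqrt{45574} \approx 213.48 i$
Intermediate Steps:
$l{\left(M \right)} = -9 + M$
$\sqrt{l{\left(113 \right)} - 45678} = \sqrt{\left(-9 + 113\right) - 45678} = \sqrt{104 - 45678} = \sqrt{-45574} = i \sqrt{45574}$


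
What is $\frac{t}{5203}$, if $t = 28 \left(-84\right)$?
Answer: $- \frac{2352}{5203} \approx -0.45205$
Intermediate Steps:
$t = -2352$
$\frac{t}{5203} = - \frac{2352}{5203}$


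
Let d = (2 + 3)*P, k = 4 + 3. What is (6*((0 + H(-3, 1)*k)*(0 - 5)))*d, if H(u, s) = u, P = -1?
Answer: -3150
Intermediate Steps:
k = 7
d = -5 (d = (2 + 3)*(-1) = 5*(-1) = -5)
(6*((0 + H(-3, 1)*k)*(0 - 5)))*d = (6*((0 - 3*7)*(0 - 5)))*(-5) = (6*((0 - 21)*(-5)))*(-5) = (6*(-21*(-5)))*(-5) = (6*105)*(-5) = 630*(-5) = -3150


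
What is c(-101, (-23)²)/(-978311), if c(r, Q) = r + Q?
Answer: -428/978311 ≈ -0.00043749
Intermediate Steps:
c(r, Q) = Q + r
c(-101, (-23)²)/(-978311) = ((-23)² - 101)/(-978311) = (529 - 101)*(-1/978311) = 428*(-1/978311) = -428/978311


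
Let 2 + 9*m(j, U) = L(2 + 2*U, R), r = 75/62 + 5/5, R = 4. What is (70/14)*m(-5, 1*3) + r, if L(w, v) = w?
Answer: 1031/186 ≈ 5.5430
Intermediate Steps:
r = 137/62 (r = 75*(1/62) + 5*(1/5) = 75/62 + 1 = 137/62 ≈ 2.2097)
m(j, U) = 2*U/9 (m(j, U) = -2/9 + (2 + 2*U)/9 = -2/9 + (2/9 + 2*U/9) = 2*U/9)
(70/14)*m(-5, 1*3) + r = (70/14)*(2*(1*3)/9) + 137/62 = (70*(1/14))*((2/9)*3) + 137/62 = 5*(2/3) + 137/62 = 10/3 + 137/62 = 1031/186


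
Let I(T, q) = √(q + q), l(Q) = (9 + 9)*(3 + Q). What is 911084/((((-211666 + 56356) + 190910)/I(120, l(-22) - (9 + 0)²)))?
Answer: 683313*I*√94/8900 ≈ 744.38*I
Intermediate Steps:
l(Q) = 54 + 18*Q (l(Q) = 18*(3 + Q) = 54 + 18*Q)
I(T, q) = √2*√q (I(T, q) = √(2*q) = √2*√q)
911084/((((-211666 + 56356) + 190910)/I(120, l(-22) - (9 + 0)²))) = 911084/((((-211666 + 56356) + 190910)/((√2*√((54 + 18*(-22)) - (9 + 0)²))))) = 911084/(((-155310 + 190910)/((√2*√((54 - 396) - 1*9²))))) = 911084/((35600/((√2*√(-342 - 1*81))))) = 911084/((35600/((√2*√(-342 - 81))))) = 911084/((35600/((√2*√(-423))))) = 911084/((35600/((√2*(3*I*√47))))) = 911084/((35600/((3*I*√94)))) = 911084/((35600*(-I*√94/282))) = 911084/((-17800*I*√94/141)) = 911084*(3*I*√94/35600) = 683313*I*√94/8900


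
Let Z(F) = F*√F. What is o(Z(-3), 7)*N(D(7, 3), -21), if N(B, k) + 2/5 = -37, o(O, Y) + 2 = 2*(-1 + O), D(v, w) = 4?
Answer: 748/5 + 1122*I*√3/5 ≈ 149.6 + 388.67*I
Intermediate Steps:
Z(F) = F^(3/2)
o(O, Y) = -4 + 2*O (o(O, Y) = -2 + 2*(-1 + O) = -2 + (-2 + 2*O) = -4 + 2*O)
N(B, k) = -187/5 (N(B, k) = -⅖ - 37 = -187/5)
o(Z(-3), 7)*N(D(7, 3), -21) = (-4 + 2*(-3)^(3/2))*(-187/5) = (-4 + 2*(-3*I*√3))*(-187/5) = (-4 - 6*I*√3)*(-187/5) = 748/5 + 1122*I*√3/5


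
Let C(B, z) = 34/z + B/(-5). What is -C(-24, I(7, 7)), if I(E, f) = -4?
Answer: 37/10 ≈ 3.7000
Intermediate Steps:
C(B, z) = 34/z - B/5 (C(B, z) = 34/z + B*(-⅕) = 34/z - B/5)
-C(-24, I(7, 7)) = -(34/(-4) - ⅕*(-24)) = -(34*(-¼) + 24/5) = -(-17/2 + 24/5) = -1*(-37/10) = 37/10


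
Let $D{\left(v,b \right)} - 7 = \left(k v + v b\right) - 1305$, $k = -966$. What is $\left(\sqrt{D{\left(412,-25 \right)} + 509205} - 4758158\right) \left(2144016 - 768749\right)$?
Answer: $-6543737678186 + 1375267 \sqrt{99615} \approx -6.5433 \cdot 10^{12}$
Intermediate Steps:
$D{\left(v,b \right)} = -1298 - 966 v + b v$ ($D{\left(v,b \right)} = 7 - \left(1305 + 966 v - v b\right) = 7 - \left(1305 + 966 v - b v\right) = -1298 - 966 v + b v$)
$\left(\sqrt{D{\left(412,-25 \right)} + 509205} - 4758158\right) \left(2144016 - 768749\right) = \left(\sqrt{\left(-1298 - 397992 - 10300\right) + 509205} - 4758158\right) \left(2144016 - 768749\right) = \left(\sqrt{\left(-1298 - 397992 - 10300\right) + 509205} - 4758158\right) 1375267 = \left(\sqrt{-409590 + 509205} - 4758158\right) 1375267 = \left(\sqrt{99615} - 4758158\right) 1375267 = \left(-4758158 + \sqrt{99615}\right) 1375267 = -6543737678186 + 1375267 \sqrt{99615}$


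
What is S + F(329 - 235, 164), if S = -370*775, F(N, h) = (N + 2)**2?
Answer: -277534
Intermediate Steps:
F(N, h) = (2 + N)**2
S = -286750
S + F(329 - 235, 164) = -286750 + (2 + (329 - 235))**2 = -286750 + (2 + 94)**2 = -286750 + 96**2 = -286750 + 9216 = -277534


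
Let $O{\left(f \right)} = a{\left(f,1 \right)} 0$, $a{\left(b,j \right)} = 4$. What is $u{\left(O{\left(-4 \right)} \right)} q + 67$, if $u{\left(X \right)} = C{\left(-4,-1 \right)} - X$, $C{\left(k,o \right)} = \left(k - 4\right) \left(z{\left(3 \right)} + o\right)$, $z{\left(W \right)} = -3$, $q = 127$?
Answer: $4131$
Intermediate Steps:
$O{\left(f \right)} = 0$ ($O{\left(f \right)} = 4 \cdot 0 = 0$)
$C{\left(k,o \right)} = \left(-4 + k\right) \left(-3 + o\right)$ ($C{\left(k,o \right)} = \left(k - 4\right) \left(-3 + o\right) = \left(-4 + k\right) \left(-3 + o\right)$)
$u{\left(X \right)} = 32 - X$ ($u{\left(X \right)} = \left(12 - -4 - -12 - -4\right) - X = \left(12 + 4 + 12 + 4\right) - X = 32 - X$)
$u{\left(O{\left(-4 \right)} \right)} q + 67 = \left(32 - 0\right) 127 + 67 = \left(32 + 0\right) 127 + 67 = 32 \cdot 127 + 67 = 4064 + 67 = 4131$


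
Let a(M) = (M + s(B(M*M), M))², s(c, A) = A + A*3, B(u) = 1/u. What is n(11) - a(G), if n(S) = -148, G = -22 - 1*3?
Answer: -15773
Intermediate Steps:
G = -25 (G = -22 - 3 = -25)
s(c, A) = 4*A (s(c, A) = A + 3*A = 4*A)
a(M) = 25*M² (a(M) = (M + 4*M)² = (5*M)² = 25*M²)
n(11) - a(G) = -148 - 25*(-25)² = -148 - 25*625 = -148 - 1*15625 = -148 - 15625 = -15773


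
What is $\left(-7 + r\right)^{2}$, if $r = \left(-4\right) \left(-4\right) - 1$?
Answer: $64$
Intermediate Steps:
$r = 15$ ($r = 16 - 1 = 15$)
$\left(-7 + r\right)^{2} = \left(-7 + 15\right)^{2} = 8^{2} = 64$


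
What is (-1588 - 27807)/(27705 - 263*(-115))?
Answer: -5879/11590 ≈ -0.50725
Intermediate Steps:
(-1588 - 27807)/(27705 - 263*(-115)) = -29395/(27705 + 30245) = -29395/57950 = -29395*1/57950 = -5879/11590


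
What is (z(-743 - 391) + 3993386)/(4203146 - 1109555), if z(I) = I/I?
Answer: 1331129/1031197 ≈ 1.2909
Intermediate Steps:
z(I) = 1
(z(-743 - 391) + 3993386)/(4203146 - 1109555) = (1 + 3993386)/(4203146 - 1109555) = 3993387/3093591 = 3993387*(1/3093591) = 1331129/1031197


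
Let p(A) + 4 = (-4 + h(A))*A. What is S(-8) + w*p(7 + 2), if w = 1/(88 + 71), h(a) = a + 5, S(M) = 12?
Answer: 1994/159 ≈ 12.541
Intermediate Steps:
h(a) = 5 + a
w = 1/159 ≈ 0.0062893
p(A) = -4 + A*(1 + A) (p(A) = -4 + (-4 + (5 + A))*A = -4 + (1 + A)*A = -4 + A*(1 + A))
S(-8) + w*p(7 + 2) = 12 + (-4 + (7 + 2) + (7 + 2)²)/159 = 12 + (-4 + 9 + 9²)/159 = 12 + (-4 + 9 + 81)/159 = 12 + (1/159)*86 = 12 + 86/159 = 1994/159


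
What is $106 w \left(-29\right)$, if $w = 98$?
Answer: $-301252$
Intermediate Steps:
$106 w \left(-29\right) = 106 \cdot 98 \left(-29\right) = 10388 \left(-29\right) = -301252$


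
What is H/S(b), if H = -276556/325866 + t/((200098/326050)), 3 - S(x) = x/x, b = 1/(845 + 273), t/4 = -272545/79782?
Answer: -835035481498414/72252723194983 ≈ -11.557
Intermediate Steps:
t = -545090/39891 (t = 4*(-272545/79782) = -545090/39891 ≈ -13.664)
b = 1/1118 ≈ 0.00089445
S(x) = 2 (S(x) = 3 - x/x = 3 - 1*1 = 3 - 1 = 2)
H = -1670070962996828/72252723194983 (H = -276556/325866 - 545090/(39891*(200098/326050)) = -276556*1/325866 - 545090/(39891*(200098*(1/326050))) = -138278/162933 - 545090/(39891*100049/163025) = -138278/162933 - 545090/39891*163025/100049 = -138278/162933 - 88863297250/3991054659 = -1670070962996828/72252723194983 ≈ -23.114)
H/S(b) = -1670070962996828/72252723194983/2 = -1670070962996828/72252723194983*½ = -835035481498414/72252723194983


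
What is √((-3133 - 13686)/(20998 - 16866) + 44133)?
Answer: √188357981321/2066 ≈ 210.07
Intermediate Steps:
√((-3133 - 13686)/(20998 - 16866) + 44133) = √(-16819/4132 + 44133) = √(182340737/4132) = √188357981321/2066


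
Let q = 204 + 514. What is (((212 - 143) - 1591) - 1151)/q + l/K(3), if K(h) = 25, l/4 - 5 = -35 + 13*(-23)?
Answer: -1011713/17950 ≈ -56.363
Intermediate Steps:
l = -1316 (l = 20 + 4*(-35 + 13*(-23)) = 20 + 4*(-35 - 299) = 20 + 4*(-334) = 20 - 1336 = -1316)
q = 718
(((212 - 143) - 1591) - 1151)/q + l/K(3) = (((212 - 143) - 1591) - 1151)/718 - 1316/25 = ((69 - 1591) - 1151)*(1/718) - 1316*1/25 = (-1522 - 1151)*(1/718) - 1316/25 = -2673*1/718 - 1316/25 = -2673/718 - 1316/25 = -1011713/17950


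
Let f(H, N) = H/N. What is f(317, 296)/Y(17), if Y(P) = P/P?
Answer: 317/296 ≈ 1.0709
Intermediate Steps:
Y(P) = 1
f(317, 296)/Y(17) = (317/296)/1 = (317*(1/296))*1 = (317/296)*1 = 317/296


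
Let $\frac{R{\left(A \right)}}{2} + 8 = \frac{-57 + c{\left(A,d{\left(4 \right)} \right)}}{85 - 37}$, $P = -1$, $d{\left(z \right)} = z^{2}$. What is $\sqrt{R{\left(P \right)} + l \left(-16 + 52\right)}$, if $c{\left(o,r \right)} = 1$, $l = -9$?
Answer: $\frac{i \sqrt{3081}}{3} \approx 18.502 i$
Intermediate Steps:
$R{\left(A \right)} = - \frac{55}{3}$ ($R{\left(A \right)} = -16 + 2 \frac{-57 + 1}{85 - 37} = -16 + 2 \left(- \frac{56}{48}\right) = -16 + 2 \left(\left(-56\right) \frac{1}{48}\right) = -16 + 2 \left(- \frac{7}{6}\right) = -16 - \frac{7}{3} = - \frac{55}{3}$)
$\sqrt{R{\left(P \right)} + l \left(-16 + 52\right)} = \sqrt{- \frac{55}{3} - 9 \left(-16 + 52\right)} = \sqrt{- \frac{55}{3} - 324} = \sqrt{- \frac{1027}{3}} = \frac{i \sqrt{3081}}{3}$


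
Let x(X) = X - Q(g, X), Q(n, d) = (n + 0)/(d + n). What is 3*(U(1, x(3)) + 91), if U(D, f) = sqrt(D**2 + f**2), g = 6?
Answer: 273 + sqrt(58) ≈ 280.62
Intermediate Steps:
Q(n, d) = n/(d + n)
x(X) = X - 6/(6 + X) (x(X) = X - 6/(X + 6) = X - 6/(6 + X))
3*(U(1, x(3)) + 91) = 3*(sqrt(1**2 + ((-6 + 3*(6 + 3))/(6 + 3))**2) + 91) = 3*(sqrt(1 + ((-6 + 3*9)/9)**2) + 91) = 3*(sqrt(1 + ((-6 + 27)/9)**2) + 91) = 3*(sqrt(1 + ((1/9)*21)**2) + 91) = 3*(sqrt(1 + (7/3)**2) + 91) = 3*(sqrt(1 + 49/9) + 91) = 3*(sqrt(58/9) + 91) = 3*(sqrt(58)/3 + 91) = 3*(91 + sqrt(58)/3) = 273 + sqrt(58)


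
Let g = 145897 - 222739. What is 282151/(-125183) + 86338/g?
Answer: -16244548498/4809656043 ≈ -3.3775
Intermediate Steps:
g = -76842
282151/(-125183) + 86338/g = 282151/(-125183) + 86338/(-76842) = 282151*(-1/125183) + 86338*(-1/76842) = -282151/125183 - 43169/38421 = -16244548498/4809656043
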